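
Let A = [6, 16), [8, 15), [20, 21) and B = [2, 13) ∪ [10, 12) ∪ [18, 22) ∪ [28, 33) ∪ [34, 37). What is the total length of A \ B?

3

A, merged: [6, 16), [20, 21).
B, merged: [2, 13), [18, 22), [28, 33), [34, 37).
A \ B = [13, 16).
Total: 3.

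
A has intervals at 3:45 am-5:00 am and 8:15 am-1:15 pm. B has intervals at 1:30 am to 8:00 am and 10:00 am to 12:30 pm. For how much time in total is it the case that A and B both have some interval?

3 h 45 min

A ∩ B = 3:45 am–5:00 am, 10:00 am–12:30 pm.
Total: 1 h 15 min + 2 h 30 min = 3 h 45 min.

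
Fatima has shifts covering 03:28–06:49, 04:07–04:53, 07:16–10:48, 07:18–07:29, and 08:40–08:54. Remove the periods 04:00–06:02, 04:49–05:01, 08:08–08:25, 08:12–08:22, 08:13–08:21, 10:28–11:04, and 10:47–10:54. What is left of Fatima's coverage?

03:28-04:00, 06:02-06:49, 07:16-08:08, 08:25-10:28

A, merged: 03:28-06:49, 07:16-10:48.
B, merged: 04:00-06:02, 08:08-08:25, 10:28-11:04.
03:28-06:49 minus B → 03:28-04:00, 06:02-06:49.
07:16-10:48 minus B → 07:16-08:08, 08:25-10:28.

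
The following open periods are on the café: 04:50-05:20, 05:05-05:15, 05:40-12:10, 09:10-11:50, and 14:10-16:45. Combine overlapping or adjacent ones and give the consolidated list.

04:50-05:20, 05:40-12:10, 14:10-16:45

05:05-05:15 overlaps/touches 04:50-05:20 → extend to 04:50-05:20.
05:40-12:10 is disjoint → start new block.
09:10-11:50 overlaps/touches 05:40-12:10 → extend to 05:40-12:10.
14:10-16:45 is disjoint → start new block.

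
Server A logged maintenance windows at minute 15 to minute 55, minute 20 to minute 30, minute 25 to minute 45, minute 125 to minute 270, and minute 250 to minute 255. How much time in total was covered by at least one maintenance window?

Merged: minute 15 to minute 55, minute 125 to minute 270.
Lengths: 40 minutes + 145 minutes = 185 minutes.

185 minutes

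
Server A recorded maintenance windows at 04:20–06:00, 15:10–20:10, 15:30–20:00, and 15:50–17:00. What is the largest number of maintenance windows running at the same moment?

At 15:50, 3 of the intervals are simultaneously active.
No point has more.

3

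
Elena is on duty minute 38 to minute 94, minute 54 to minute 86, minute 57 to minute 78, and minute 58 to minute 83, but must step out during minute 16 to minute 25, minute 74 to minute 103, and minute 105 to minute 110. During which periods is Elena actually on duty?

minute 38 to minute 74

First set merges to minute 38 to minute 94.
minute 38 to minute 94 with B removed leaves minute 38 to minute 74.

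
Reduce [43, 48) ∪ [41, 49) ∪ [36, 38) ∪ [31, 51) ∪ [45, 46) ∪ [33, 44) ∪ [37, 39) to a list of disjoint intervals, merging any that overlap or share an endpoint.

Sort by start: [31, 51), [33, 44), [36, 38), [37, 39), [41, 49), [43, 48), [45, 46).
[33, 44) overlaps/touches [31, 51) → extend to [31, 51).
[36, 38) overlaps/touches [31, 51) → extend to [31, 51).
[37, 39) overlaps/touches [31, 51) → extend to [31, 51).
[41, 49) overlaps/touches [31, 51) → extend to [31, 51).
[43, 48) overlaps/touches [31, 51) → extend to [31, 51).
[45, 46) overlaps/touches [31, 51) → extend to [31, 51).

[31, 51)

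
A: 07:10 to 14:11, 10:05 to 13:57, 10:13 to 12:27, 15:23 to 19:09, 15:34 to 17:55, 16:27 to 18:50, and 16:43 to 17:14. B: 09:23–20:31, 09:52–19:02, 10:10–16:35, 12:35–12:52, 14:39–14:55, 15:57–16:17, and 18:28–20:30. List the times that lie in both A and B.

09:23–14:11, 15:23–19:09

First set merges to 07:10–14:11, 15:23–19:09.
Second set merges to 09:23–20:31.
07:10–14:11 meets the second set on 09:23–14:11.
15:23–19:09 meets the second set on 15:23–19:09.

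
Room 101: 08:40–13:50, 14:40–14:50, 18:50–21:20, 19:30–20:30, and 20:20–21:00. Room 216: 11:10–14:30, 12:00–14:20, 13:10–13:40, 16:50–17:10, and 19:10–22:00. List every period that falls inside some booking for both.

A, merged: 08:40–13:50, 14:40–14:50, 18:50–21:20.
B, merged: 11:10–14:30, 16:50–17:10, 19:10–22:00.
08:40–13:50 ∩ B → 11:10–13:50.
14:40–14:50 meets no B interval.
18:50–21:20 ∩ B → 19:10–21:20.

11:10–13:50, 19:10–21:20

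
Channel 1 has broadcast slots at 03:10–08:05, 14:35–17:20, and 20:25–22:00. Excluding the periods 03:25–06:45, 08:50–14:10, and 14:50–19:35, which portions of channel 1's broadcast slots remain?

03:10–03:25, 06:45–08:05, 14:35–14:50, 20:25–22:00

03:10–08:05 \ B = 03:10–03:25, 06:45–08:05.
14:35–17:20 \ B = 14:35–14:50.
20:25–22:00: nothing removed.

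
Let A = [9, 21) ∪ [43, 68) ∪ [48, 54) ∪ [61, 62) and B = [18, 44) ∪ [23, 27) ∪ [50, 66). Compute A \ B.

[9, 18) ∪ [44, 50) ∪ [66, 68)

First set merges to [9, 21), [43, 68).
Second set merges to [18, 44), [50, 66).
[9, 21) minus B → [9, 18).
[43, 68) minus B → [44, 50), [66, 68).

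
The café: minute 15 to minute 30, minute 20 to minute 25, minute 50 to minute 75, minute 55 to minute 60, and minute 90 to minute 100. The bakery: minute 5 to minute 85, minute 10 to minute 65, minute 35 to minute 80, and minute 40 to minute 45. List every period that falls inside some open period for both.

First set merges to minute 15 to minute 30, minute 50 to minute 75, minute 90 to minute 100.
Second set merges to minute 5 to minute 85.
minute 15 to minute 30 overlaps B on minute 15 to minute 30.
minute 50 to minute 75 overlaps B on minute 50 to minute 75.
minute 90 to minute 100 falls entirely outside B.

minute 15 to minute 30, minute 50 to minute 75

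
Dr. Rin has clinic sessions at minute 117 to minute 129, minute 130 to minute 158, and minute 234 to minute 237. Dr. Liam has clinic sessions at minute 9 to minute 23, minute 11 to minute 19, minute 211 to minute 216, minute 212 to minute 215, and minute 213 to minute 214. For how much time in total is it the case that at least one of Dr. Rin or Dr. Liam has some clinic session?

Second set merges to minute 9 to minute 23, minute 211 to minute 216.
A ∪ B = minute 9 to minute 23, minute 117 to minute 129, minute 130 to minute 158, minute 211 to minute 216, minute 234 to minute 237.
Total: 14 minutes + 12 minutes + 28 minutes + 5 minutes + 3 minutes = 62 minutes.

62 minutes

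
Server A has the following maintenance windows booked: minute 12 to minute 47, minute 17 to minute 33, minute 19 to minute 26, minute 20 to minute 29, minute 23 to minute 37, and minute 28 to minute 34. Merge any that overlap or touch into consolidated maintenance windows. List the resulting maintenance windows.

minute 12 to minute 47

minute 17 to minute 33 overlaps/touches minute 12 to minute 47 → extend to minute 12 to minute 47.
minute 19 to minute 26 overlaps/touches minute 12 to minute 47 → extend to minute 12 to minute 47.
minute 20 to minute 29 overlaps/touches minute 12 to minute 47 → extend to minute 12 to minute 47.
minute 23 to minute 37 overlaps/touches minute 12 to minute 47 → extend to minute 12 to minute 47.
minute 28 to minute 34 overlaps/touches minute 12 to minute 47 → extend to minute 12 to minute 47.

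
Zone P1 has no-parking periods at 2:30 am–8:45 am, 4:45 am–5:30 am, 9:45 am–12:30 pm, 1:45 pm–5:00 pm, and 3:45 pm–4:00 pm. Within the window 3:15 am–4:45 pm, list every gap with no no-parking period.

8:45 am–9:45 am, 12:30 pm–1:45 pm

The merged coverage is 2:30 am–8:45 am, 9:45 am–12:30 pm, 1:45 pm–5:00 pm.
Uncovered inside 3:15 am–4:45 pm: 8:45 am–9:45 am, 12:30 pm–1:45 pm.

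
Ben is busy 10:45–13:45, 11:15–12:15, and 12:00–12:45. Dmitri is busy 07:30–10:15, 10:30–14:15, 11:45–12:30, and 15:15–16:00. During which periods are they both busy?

First set merges to 10:45–13:45.
Second set merges to 07:30–10:15, 10:30–14:15, 15:15–16:00.
10:45–13:45 ∩ B → 10:45–13:45.

10:45–13:45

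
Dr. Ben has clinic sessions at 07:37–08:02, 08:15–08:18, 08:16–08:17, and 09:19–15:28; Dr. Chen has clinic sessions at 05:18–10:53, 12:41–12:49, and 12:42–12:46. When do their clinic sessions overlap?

07:37-08:02, 08:15-08:18, 09:19-10:53, 12:41-12:49

First set merges to 07:37-08:02, 08:15-08:18, 09:19-15:28.
Second set merges to 05:18-10:53, 12:41-12:49.
07:37-08:02 meets the second set on 07:37-08:02.
08:15-08:18 meets the second set on 08:15-08:18.
09:19-15:28 meets the second set on 09:19-10:53, 12:41-12:49.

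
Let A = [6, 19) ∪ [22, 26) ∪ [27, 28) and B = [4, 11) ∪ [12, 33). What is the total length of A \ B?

1

A \ B = [11, 12).
Total: 1.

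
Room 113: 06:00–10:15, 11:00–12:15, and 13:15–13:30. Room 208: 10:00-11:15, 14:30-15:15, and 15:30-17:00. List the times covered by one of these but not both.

06:00–10:00, 10:15–11:00, 11:15–12:15, 13:15–13:30, 14:30–15:15, 15:30–17:00

A but not B: 06:00–10:00, 11:15–12:15, 13:15–13:30.
B but not A: 10:15–11:00, 14:30–15:15, 15:30–17:00.
Combining gives A △ B.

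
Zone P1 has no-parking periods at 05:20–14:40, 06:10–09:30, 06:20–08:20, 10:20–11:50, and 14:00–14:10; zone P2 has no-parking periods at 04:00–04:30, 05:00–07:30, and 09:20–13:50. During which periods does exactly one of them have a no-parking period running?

04:00–04:30, 05:00–05:20, 07:30–09:20, 13:50–14:40

First set merges to 05:20–14:40.
A but not B: 07:30–09:20, 13:50–14:40.
B but not A: 04:00–04:30, 05:00–05:20.
Combining gives A △ B.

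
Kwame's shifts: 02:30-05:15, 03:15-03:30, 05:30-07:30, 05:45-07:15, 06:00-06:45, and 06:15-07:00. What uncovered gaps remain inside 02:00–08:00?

The merged coverage is 02:30–05:15, 05:30–07:30.
Complement within 02:00–08:00: 02:00–02:30, 05:15–05:30, 07:30–08:00.

02:00–02:30, 05:15–05:30, 07:30–08:00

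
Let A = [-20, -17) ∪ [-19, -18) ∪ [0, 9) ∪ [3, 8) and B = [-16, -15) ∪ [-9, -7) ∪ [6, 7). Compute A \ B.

A, merged: [-20, -17), [0, 9).
[-20, -17) is untouched.
[0, 9) with B removed leaves [0, 6), [7, 9).

[-20, -17) ∪ [0, 6) ∪ [7, 9)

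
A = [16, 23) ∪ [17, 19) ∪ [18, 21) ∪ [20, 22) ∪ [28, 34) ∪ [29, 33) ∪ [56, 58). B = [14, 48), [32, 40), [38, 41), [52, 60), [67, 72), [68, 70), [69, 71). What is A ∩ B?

[16, 23) ∪ [28, 34) ∪ [56, 58)

First set merges to [16, 23), [28, 34), [56, 58).
Second set merges to [14, 48), [52, 60), [67, 72).
[16, 23) overlaps B on [16, 23).
[28, 34) overlaps B on [28, 34).
[56, 58) overlaps B on [56, 58).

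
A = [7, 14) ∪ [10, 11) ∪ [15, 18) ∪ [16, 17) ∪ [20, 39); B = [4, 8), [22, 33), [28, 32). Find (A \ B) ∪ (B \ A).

[4, 7) ∪ [8, 14) ∪ [15, 18) ∪ [20, 22) ∪ [33, 39)

A, merged: [7, 14), [15, 18), [20, 39).
B, merged: [4, 8), [22, 33).
A but not B: [8, 14), [15, 18), [20, 22), [33, 39).
B but not A: [4, 7).
Combining gives A △ B.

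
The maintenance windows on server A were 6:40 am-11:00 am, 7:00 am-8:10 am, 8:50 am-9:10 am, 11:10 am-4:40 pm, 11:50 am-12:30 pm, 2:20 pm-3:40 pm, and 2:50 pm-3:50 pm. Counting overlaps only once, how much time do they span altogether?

Merged: 6:40 am–11:00 am, 11:10 am–4:40 pm.
Lengths: 4 h 20 min + 5 h 30 min = 9 h 50 min.

9 h 50 min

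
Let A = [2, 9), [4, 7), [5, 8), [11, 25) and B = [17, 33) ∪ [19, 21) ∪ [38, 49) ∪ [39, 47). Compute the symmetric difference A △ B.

[2, 9) ∪ [11, 17) ∪ [25, 33) ∪ [38, 49)

First set merges to [2, 9), [11, 25).
Second set merges to [17, 33), [38, 49).
A \ B = [2, 9), [11, 17).
B \ A = [25, 33), [38, 49).
Union of the two gives the symmetric difference.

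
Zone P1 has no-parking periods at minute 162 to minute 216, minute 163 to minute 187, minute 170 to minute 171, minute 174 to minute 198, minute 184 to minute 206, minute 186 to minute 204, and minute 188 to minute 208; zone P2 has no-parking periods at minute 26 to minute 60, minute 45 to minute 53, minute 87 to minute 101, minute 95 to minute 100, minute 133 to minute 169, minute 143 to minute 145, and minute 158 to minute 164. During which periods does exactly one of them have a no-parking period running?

minute 26 to minute 60, minute 87 to minute 101, minute 133 to minute 162, minute 169 to minute 216

Merge the first list: minute 162 to minute 216.
Merge the second list: minute 26 to minute 60, minute 87 to minute 101, minute 133 to minute 169.
A \ B = minute 169 to minute 216.
B \ A = minute 26 to minute 60, minute 87 to minute 101, minute 133 to minute 162.
Union of the two gives the symmetric difference.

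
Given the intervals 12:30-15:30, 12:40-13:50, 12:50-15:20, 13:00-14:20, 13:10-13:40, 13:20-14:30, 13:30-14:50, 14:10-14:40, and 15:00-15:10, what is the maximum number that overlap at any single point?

7

At 13:30, 7 of the intervals are simultaneously active.
No point has more.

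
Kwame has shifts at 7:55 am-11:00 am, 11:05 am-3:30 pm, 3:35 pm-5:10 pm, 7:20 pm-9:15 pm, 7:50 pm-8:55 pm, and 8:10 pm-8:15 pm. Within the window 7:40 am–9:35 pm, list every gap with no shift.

7:40 am-7:55 am, 11:00 am-11:05 am, 3:30 pm-3:35 pm, 5:10 pm-7:20 pm, 9:15 pm-9:35 pm

After merging, the occupied span is 7:55 am-11:00 am, 11:05 am-3:30 pm, 3:35 pm-5:10 pm, 7:20 pm-9:15 pm.
Complement within 7:40 am-9:35 pm: 7:40 am-7:55 am, 11:00 am-11:05 am, 3:30 pm-3:35 pm, 5:10 pm-7:20 pm, 9:15 pm-9:35 pm.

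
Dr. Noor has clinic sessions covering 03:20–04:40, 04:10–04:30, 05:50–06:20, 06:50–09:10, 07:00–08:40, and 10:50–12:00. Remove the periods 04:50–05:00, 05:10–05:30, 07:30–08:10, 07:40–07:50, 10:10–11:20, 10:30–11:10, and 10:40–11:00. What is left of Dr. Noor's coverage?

03:20-04:40, 05:50-06:20, 06:50-07:30, 08:10-09:10, 11:20-12:00

First set merges to 03:20-04:40, 05:50-06:20, 06:50-09:10, 10:50-12:00.
Second set merges to 04:50-05:00, 05:10-05:30, 07:30-08:10, 10:10-11:20.
03:20-04:40: nothing removed.
05:50-06:20: nothing removed.
06:50-09:10 \ B = 06:50-07:30, 08:10-09:10.
10:50-12:00 \ B = 11:20-12:00.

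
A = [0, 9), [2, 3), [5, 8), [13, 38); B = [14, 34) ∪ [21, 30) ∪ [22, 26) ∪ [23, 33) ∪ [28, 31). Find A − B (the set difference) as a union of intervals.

[0, 9) ∪ [13, 14) ∪ [34, 38)

Merge the first list: [0, 9), [13, 38).
Merge the second list: [14, 34).
[0, 9) is untouched.
[13, 38) with B removed leaves [13, 14), [34, 38).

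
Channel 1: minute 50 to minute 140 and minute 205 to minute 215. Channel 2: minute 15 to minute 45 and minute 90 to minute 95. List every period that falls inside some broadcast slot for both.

minute 90 to minute 95

minute 50 to minute 140 overlaps B on minute 90 to minute 95.
minute 205 to minute 215 falls entirely outside B.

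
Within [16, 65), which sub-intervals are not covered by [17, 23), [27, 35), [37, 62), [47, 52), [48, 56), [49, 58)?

Covered (merged): [17, 23), [27, 35), [37, 62).
Gaps within [16, 65): [16, 17), [23, 27), [35, 37), [62, 65).

[16, 17) ∪ [23, 27) ∪ [35, 37) ∪ [62, 65)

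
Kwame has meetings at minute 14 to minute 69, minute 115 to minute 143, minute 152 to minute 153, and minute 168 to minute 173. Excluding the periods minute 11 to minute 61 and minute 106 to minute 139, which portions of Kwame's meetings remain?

minute 14 to minute 69 with B removed leaves minute 61 to minute 69.
minute 115 to minute 143 with B removed leaves minute 139 to minute 143.
minute 152 to minute 153 is untouched.
minute 168 to minute 173 is untouched.

minute 61 to minute 69, minute 139 to minute 143, minute 152 to minute 153, minute 168 to minute 173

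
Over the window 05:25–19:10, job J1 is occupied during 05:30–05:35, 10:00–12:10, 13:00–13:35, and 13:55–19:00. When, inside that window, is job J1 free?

05:25–05:30, 05:35–10:00, 12:10–13:00, 13:35–13:55, 19:00–19:10

After merging, the occupied span is 05:30–05:35, 10:00–12:10, 13:00–13:35, 13:55–19:00.
Complement within 05:25–19:10: 05:25–05:30, 05:35–10:00, 12:10–13:00, 13:35–13:55, 19:00–19:10.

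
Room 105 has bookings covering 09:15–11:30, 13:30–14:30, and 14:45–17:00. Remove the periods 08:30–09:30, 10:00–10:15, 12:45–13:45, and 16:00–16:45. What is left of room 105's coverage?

09:15–11:30 with B removed leaves 09:30–10:00, 10:15–11:30.
13:30–14:30 with B removed leaves 13:45–14:30.
14:45–17:00 with B removed leaves 14:45–16:00, 16:45–17:00.

09:30–10:00, 10:15–11:30, 13:45–14:30, 14:45–16:00, 16:45–17:00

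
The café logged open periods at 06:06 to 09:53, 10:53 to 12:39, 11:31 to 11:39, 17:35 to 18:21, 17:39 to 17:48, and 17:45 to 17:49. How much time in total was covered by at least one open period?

Merged: 06:06-09:53, 10:53-12:39, 17:35-18:21.
Lengths: 3 h 47 min + 1 h 46 min + 46 min = 6 h 19 min.

6 h 19 min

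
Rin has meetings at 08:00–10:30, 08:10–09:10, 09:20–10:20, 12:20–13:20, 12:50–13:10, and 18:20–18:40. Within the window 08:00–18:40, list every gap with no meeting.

10:30–12:20, 13:20–18:20

The merged coverage is 08:00–10:30, 12:20–13:20, 18:20–18:40.
Gaps within 08:00–18:40: 10:30–12:20, 13:20–18:20.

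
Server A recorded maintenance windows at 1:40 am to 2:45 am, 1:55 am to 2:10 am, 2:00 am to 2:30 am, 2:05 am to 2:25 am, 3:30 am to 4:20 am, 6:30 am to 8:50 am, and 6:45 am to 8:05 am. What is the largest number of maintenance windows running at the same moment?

4

Walk the sorted start/end points keeping a running depth.
The depth first hits 4 at 2:05 am.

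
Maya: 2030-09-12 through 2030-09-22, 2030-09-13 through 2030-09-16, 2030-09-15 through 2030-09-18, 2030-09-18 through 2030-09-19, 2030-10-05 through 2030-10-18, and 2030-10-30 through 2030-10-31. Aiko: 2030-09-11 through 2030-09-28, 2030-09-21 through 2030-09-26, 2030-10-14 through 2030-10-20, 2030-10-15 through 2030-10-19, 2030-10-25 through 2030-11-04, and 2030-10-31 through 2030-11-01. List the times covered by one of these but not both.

2030-09-11 through 2030-09-11, 2030-09-23 through 2030-09-28, 2030-10-05 through 2030-10-13, 2030-10-19 through 2030-10-20, 2030-10-25 through 2030-10-29, 2030-11-01 through 2030-11-04

First set merges to 2030-09-12 through 2030-09-22, 2030-10-05 through 2030-10-18, 2030-10-30 through 2030-10-31.
Second set merges to 2030-09-11 through 2030-09-28, 2030-10-14 through 2030-10-20, 2030-10-25 through 2030-11-04.
Only in the first: 2030-10-05 through 2030-10-13.
Only in the second: 2030-09-11 through 2030-09-11, 2030-09-23 through 2030-09-28, 2030-10-19 through 2030-10-20, 2030-10-25 through 2030-10-29, 2030-11-01 through 2030-11-04.
Together these are the periods covered by exactly one.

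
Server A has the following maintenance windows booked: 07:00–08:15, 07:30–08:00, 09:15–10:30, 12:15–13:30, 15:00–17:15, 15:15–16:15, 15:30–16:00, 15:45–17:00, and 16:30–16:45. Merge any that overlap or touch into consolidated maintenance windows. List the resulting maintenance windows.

07:30-08:00 overlaps/touches 07:00-08:15 → extend to 07:00-08:15.
09:15-10:30 is disjoint → start new block.
12:15-13:30 is disjoint → start new block.
15:00-17:15 is disjoint → start new block.
15:15-16:15 overlaps/touches 15:00-17:15 → extend to 15:00-17:15.
15:30-16:00 overlaps/touches 15:00-17:15 → extend to 15:00-17:15.
15:45-17:00 overlaps/touches 15:00-17:15 → extend to 15:00-17:15.
16:30-16:45 overlaps/touches 15:00-17:15 → extend to 15:00-17:15.

07:00-08:15, 09:15-10:30, 12:15-13:30, 15:00-17:15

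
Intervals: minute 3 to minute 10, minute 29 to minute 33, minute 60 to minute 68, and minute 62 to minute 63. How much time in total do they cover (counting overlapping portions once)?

19 minutes

Merged: minute 3 to minute 10, minute 29 to minute 33, minute 60 to minute 68.
Lengths: 7 minutes + 4 minutes + 8 minutes = 19 minutes.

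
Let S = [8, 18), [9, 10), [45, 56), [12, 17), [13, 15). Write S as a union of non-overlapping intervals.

[8, 18) ∪ [45, 56)

Sort by start: [8, 18), [9, 10), [12, 17), [13, 15), [45, 56).
[9, 10) overlaps/touches [8, 18) → extend to [8, 18).
[12, 17) overlaps/touches [8, 18) → extend to [8, 18).
[13, 15) overlaps/touches [8, 18) → extend to [8, 18).
[45, 56) is disjoint → start new block.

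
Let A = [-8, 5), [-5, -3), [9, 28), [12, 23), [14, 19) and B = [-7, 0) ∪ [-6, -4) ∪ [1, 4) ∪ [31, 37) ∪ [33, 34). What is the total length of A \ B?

22

A, merged: [-8, 5), [9, 28).
B, merged: [-7, 0), [1, 4), [31, 37).
A \ B = [-8, -7), [0, 1), [4, 5), [9, 28).
Total: 1 + 1 + 1 + 19 = 22.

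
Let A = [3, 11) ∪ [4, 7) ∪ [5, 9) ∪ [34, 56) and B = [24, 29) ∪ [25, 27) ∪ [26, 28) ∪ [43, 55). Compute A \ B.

[3, 11) ∪ [34, 43) ∪ [55, 56)

First set merges to [3, 11), [34, 56).
Second set merges to [24, 29), [43, 55).
[3, 11) is untouched.
[34, 56) with B removed leaves [34, 43), [55, 56).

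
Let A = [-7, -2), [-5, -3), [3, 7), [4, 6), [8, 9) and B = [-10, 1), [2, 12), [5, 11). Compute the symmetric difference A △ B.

[-10, -7) ∪ [-2, 1) ∪ [2, 3) ∪ [7, 8) ∪ [9, 12)

A, merged: [-7, -2), [3, 7), [8, 9).
B, merged: [-10, 1), [2, 12).
A \ B = none.
B \ A = [-10, -7), [-2, 1), [2, 3), [7, 8), [9, 12).
Union of the two gives the symmetric difference.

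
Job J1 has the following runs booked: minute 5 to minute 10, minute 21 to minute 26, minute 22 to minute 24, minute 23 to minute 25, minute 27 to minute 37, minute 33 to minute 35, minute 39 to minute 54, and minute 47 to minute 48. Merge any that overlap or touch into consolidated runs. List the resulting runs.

minute 5 to minute 10, minute 21 to minute 26, minute 27 to minute 37, minute 39 to minute 54

minute 21 to minute 26 is disjoint → start new block.
minute 22 to minute 24 overlaps/touches minute 21 to minute 26 → extend to minute 21 to minute 26.
minute 23 to minute 25 overlaps/touches minute 21 to minute 26 → extend to minute 21 to minute 26.
minute 27 to minute 37 is disjoint → start new block.
minute 33 to minute 35 overlaps/touches minute 27 to minute 37 → extend to minute 27 to minute 37.
minute 39 to minute 54 is disjoint → start new block.
minute 47 to minute 48 overlaps/touches minute 39 to minute 54 → extend to minute 39 to minute 54.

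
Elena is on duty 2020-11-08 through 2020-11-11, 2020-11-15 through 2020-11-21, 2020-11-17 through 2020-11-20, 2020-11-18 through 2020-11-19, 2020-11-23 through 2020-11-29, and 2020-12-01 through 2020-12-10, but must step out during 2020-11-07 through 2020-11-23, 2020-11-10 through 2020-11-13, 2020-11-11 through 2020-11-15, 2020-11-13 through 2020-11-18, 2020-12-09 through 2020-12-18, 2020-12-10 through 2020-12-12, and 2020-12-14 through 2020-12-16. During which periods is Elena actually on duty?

Merge the first list: 2020-11-08 through 2020-11-11, 2020-11-15 through 2020-11-21, 2020-11-23 through 2020-11-29, 2020-12-01 through 2020-12-10.
Merge the second list: 2020-11-07 through 2020-11-23, 2020-12-09 through 2020-12-18.
2020-11-08 through 2020-11-11: entirely removed.
2020-11-15 through 2020-11-21: entirely removed.
2020-11-23 through 2020-11-29 \ B = 2020-11-24 through 2020-11-29.
2020-12-01 through 2020-12-10 \ B = 2020-12-01 through 2020-12-08.

2020-11-24 through 2020-11-29, 2020-12-01 through 2020-12-08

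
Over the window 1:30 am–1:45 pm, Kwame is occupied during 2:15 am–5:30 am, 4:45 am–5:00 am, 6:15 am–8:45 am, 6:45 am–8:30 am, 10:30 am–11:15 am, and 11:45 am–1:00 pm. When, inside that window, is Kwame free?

The merged coverage is 2:15 am–5:30 am, 6:15 am–8:45 am, 10:30 am–11:15 am, 11:45 am–1:00 pm.
Complement within 1:30 am–1:45 pm: 1:30 am–2:15 am, 5:30 am–6:15 am, 8:45 am–10:30 am, 11:15 am–11:45 am, 1:00 pm–1:45 pm.

1:30 am–2:15 am, 5:30 am–6:15 am, 8:45 am–10:30 am, 11:15 am–11:45 am, 1:00 pm–1:45 pm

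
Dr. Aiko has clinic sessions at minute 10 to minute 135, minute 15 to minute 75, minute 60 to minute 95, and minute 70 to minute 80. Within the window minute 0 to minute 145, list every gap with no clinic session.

minute 0 to minute 10, minute 135 to minute 145

The merged coverage is minute 10 to minute 135.
Complement within minute 0 to minute 145: minute 0 to minute 10, minute 135 to minute 145.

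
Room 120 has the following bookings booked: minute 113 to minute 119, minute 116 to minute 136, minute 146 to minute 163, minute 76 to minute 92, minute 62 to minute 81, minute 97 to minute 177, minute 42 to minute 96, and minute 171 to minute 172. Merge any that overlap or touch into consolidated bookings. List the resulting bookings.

minute 42 to minute 96, minute 97 to minute 177

Sort by start: minute 42 to minute 96, minute 62 to minute 81, minute 76 to minute 92, minute 97 to minute 177, minute 113 to minute 119, minute 116 to minute 136, minute 146 to minute 163, minute 171 to minute 172.
minute 62 to minute 81 overlaps/touches minute 42 to minute 96 → extend to minute 42 to minute 96.
minute 76 to minute 92 overlaps/touches minute 42 to minute 96 → extend to minute 42 to minute 96.
minute 97 to minute 177 is disjoint → start new block.
minute 113 to minute 119 overlaps/touches minute 97 to minute 177 → extend to minute 97 to minute 177.
minute 116 to minute 136 overlaps/touches minute 97 to minute 177 → extend to minute 97 to minute 177.
minute 146 to minute 163 overlaps/touches minute 97 to minute 177 → extend to minute 97 to minute 177.
minute 171 to minute 172 overlaps/touches minute 97 to minute 177 → extend to minute 97 to minute 177.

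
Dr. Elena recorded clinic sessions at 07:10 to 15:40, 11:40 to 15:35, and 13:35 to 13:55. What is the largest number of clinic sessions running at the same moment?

Walk the sorted start/end points keeping a running depth.
The depth first hits 3 at 13:35.

3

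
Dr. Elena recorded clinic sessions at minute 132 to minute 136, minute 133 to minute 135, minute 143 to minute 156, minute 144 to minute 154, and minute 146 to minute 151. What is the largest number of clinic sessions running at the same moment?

At minute 146, 3 of the intervals are simultaneously active.
No point has more.

3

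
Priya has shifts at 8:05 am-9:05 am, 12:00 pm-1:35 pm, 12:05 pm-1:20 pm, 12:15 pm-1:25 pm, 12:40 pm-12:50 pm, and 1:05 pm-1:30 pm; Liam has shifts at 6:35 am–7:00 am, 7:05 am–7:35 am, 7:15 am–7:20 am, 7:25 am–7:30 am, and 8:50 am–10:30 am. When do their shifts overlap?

A, merged: 8:05 am-9:05 am, 12:00 pm-1:35 pm.
B, merged: 6:35 am-7:00 am, 7:05 am-7:35 am, 8:50 am-10:30 am.
8:05 am-9:05 am ∩ B → 8:50 am-9:05 am.
12:00 pm-1:35 pm meets no B interval.

8:50 am-9:05 am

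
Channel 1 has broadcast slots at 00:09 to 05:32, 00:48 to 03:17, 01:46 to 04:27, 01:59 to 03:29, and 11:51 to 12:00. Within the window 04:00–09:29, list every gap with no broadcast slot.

05:32–09:29

Covered (merged): 00:09–05:32, 11:51–12:00.
Complement within 04:00–09:29: 05:32–09:29.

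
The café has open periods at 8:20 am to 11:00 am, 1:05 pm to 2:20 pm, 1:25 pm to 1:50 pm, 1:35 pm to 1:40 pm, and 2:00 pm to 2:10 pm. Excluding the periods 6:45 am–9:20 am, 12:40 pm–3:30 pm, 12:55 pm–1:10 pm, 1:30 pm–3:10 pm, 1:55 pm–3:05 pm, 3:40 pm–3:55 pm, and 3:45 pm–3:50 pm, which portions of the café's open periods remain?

First set merges to 8:20 am–11:00 am, 1:05 pm–2:20 pm.
Second set merges to 6:45 am–9:20 am, 12:40 pm–3:30 pm, 3:40 pm–3:55 pm.
8:20 am–11:00 am minus B → 9:20 am–11:00 am.
1:05 pm–2:20 pm: fully covered by B → removed.

9:20 am–11:00 am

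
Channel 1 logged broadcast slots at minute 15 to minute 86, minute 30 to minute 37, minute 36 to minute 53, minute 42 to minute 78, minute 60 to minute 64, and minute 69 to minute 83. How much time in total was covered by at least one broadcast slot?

Merged: minute 15 to minute 86.
Length: 71 minutes.

71 minutes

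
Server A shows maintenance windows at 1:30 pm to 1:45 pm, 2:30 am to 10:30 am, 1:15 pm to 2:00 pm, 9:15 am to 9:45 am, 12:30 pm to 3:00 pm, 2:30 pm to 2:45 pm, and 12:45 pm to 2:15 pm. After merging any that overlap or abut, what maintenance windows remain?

2:30 am–10:30 am, 12:30 pm–3:00 pm

Sort by start: 2:30 am–10:30 am, 9:15 am–9:45 am, 12:30 pm–3:00 pm, 12:45 pm–2:15 pm, 1:15 pm–2:00 pm, 1:30 pm–1:45 pm, 2:30 pm–2:45 pm.
9:15 am–9:45 am overlaps/touches 2:30 am–10:30 am → extend to 2:30 am–10:30 am.
12:30 pm–3:00 pm is disjoint → start new block.
12:45 pm–2:15 pm overlaps/touches 12:30 pm–3:00 pm → extend to 12:30 pm–3:00 pm.
1:15 pm–2:00 pm overlaps/touches 12:30 pm–3:00 pm → extend to 12:30 pm–3:00 pm.
1:30 pm–1:45 pm overlaps/touches 12:30 pm–3:00 pm → extend to 12:30 pm–3:00 pm.
2:30 pm–2:45 pm overlaps/touches 12:30 pm–3:00 pm → extend to 12:30 pm–3:00 pm.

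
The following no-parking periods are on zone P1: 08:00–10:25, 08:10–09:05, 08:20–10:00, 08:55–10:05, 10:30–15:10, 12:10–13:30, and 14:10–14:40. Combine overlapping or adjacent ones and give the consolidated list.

08:00–10:25, 10:30–15:10

08:10–09:05 overlaps/touches 08:00–10:25 → extend to 08:00–10:25.
08:20–10:00 overlaps/touches 08:00–10:25 → extend to 08:00–10:25.
08:55–10:05 overlaps/touches 08:00–10:25 → extend to 08:00–10:25.
10:30–15:10 is disjoint → start new block.
12:10–13:30 overlaps/touches 10:30–15:10 → extend to 10:30–15:10.
14:10–14:40 overlaps/touches 10:30–15:10 → extend to 10:30–15:10.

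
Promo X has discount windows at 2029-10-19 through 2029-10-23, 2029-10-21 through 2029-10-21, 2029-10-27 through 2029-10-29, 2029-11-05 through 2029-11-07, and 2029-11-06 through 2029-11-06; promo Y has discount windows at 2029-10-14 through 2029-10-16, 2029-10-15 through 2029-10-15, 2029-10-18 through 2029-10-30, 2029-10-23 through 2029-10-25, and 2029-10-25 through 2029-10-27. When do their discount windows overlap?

2029-10-19 through 2029-10-23, 2029-10-27 through 2029-10-29

Merge the first list: 2029-10-19 through 2029-10-23, 2029-10-27 through 2029-10-29, 2029-11-05 through 2029-11-07.
Merge the second list: 2029-10-14 through 2029-10-16, 2029-10-18 through 2029-10-30.
2029-10-19 through 2029-10-23 overlaps B on 2029-10-19 through 2029-10-23.
2029-10-27 through 2029-10-29 overlaps B on 2029-10-27 through 2029-10-29.
2029-11-05 through 2029-11-07 falls entirely outside B.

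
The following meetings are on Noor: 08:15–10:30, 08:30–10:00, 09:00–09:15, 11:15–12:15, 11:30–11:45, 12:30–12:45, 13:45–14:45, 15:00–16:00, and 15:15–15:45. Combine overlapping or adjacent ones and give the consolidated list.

08:30–10:00 overlaps/touches 08:15–10:30 → extend to 08:15–10:30.
09:00–09:15 overlaps/touches 08:15–10:30 → extend to 08:15–10:30.
11:15–12:15 is disjoint → start new block.
11:30–11:45 overlaps/touches 11:15–12:15 → extend to 11:15–12:15.
12:30–12:45 is disjoint → start new block.
13:45–14:45 is disjoint → start new block.
15:00–16:00 is disjoint → start new block.
15:15–15:45 overlaps/touches 15:00–16:00 → extend to 15:00–16:00.

08:15–10:30, 11:15–12:15, 12:30–12:45, 13:45–14:45, 15:00–16:00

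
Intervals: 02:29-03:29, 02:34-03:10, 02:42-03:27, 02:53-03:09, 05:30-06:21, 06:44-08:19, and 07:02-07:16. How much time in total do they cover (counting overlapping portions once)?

Merged: 02:29–03:29, 05:30–06:21, 06:44–08:19.
Lengths: 1 h + 51 min + 1 h 35 min = 3 h 26 min.

3 h 26 min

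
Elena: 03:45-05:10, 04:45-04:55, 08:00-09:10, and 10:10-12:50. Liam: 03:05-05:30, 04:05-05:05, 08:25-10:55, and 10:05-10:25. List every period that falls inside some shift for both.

First set merges to 03:45-05:10, 08:00-09:10, 10:10-12:50.
Second set merges to 03:05-05:30, 08:25-10:55.
03:45-05:10 ∩ B → 03:45-05:10.
08:00-09:10 ∩ B → 08:25-09:10.
10:10-12:50 ∩ B → 10:10-10:55.

03:45-05:10, 08:25-09:10, 10:10-10:55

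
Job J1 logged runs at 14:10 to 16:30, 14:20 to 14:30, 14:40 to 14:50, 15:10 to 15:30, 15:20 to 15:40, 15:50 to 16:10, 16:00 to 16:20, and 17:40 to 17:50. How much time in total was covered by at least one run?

2 h 30 min

Merged: 14:10–16:30, 17:40–17:50.
Lengths: 2 h 20 min + 10 min = 2 h 30 min.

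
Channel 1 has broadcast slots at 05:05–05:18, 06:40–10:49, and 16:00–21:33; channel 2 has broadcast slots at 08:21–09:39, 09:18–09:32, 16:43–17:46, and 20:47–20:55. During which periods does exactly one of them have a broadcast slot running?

05:05–05:18, 06:40–08:21, 09:39–10:49, 16:00–16:43, 17:46–20:47, 20:55–21:33

Second set merges to 08:21–09:39, 16:43–17:46, 20:47–20:55.
A \ B = 05:05–05:18, 06:40–08:21, 09:39–10:49, 16:00–16:43, 17:46–20:47, 20:55–21:33.
B \ A = none.
Union of the two gives the symmetric difference.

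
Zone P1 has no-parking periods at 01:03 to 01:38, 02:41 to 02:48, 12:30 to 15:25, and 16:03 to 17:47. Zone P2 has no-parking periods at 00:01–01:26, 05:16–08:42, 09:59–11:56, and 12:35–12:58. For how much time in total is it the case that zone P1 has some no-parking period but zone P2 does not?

A \ B = 01:26–01:38, 02:41–02:48, 12:30–12:35, 12:58–15:25, 16:03–17:47.
Total: 12 min + 7 min + 5 min + 2 h 27 min + 1 h 44 min = 4 h 35 min.

4 h 35 min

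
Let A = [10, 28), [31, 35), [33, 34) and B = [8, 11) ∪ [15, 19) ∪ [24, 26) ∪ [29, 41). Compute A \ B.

Merge the first list: [10, 28), [31, 35).
[10, 28) with B removed leaves [11, 15), [19, 24), [26, 28).
[31, 35) lies entirely inside B → drops out.

[11, 15) ∪ [19, 24) ∪ [26, 28)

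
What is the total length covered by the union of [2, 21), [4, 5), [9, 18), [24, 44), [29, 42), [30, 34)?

39

Merged: [2, 21), [24, 44).
Lengths: 19 + 20 = 39.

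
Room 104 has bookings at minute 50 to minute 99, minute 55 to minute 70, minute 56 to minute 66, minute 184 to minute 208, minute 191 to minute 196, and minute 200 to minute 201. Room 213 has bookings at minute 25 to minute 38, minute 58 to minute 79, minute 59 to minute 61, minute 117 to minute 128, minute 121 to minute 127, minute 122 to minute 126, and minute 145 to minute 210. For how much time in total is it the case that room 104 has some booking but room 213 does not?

Merge the first list: minute 50 to minute 99, minute 184 to minute 208.
Merge the second list: minute 25 to minute 38, minute 58 to minute 79, minute 117 to minute 128, minute 145 to minute 210.
A \ B = minute 50 to minute 58, minute 79 to minute 99.
Total: 8 minutes + 20 minutes = 28 minutes.

28 minutes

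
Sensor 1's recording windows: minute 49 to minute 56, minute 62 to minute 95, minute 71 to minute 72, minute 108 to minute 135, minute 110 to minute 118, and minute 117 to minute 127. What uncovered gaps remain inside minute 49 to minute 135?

The merged coverage is minute 49 to minute 56, minute 62 to minute 95, minute 108 to minute 135.
Uncovered inside minute 49 to minute 135: minute 56 to minute 62, minute 95 to minute 108.

minute 56 to minute 62, minute 95 to minute 108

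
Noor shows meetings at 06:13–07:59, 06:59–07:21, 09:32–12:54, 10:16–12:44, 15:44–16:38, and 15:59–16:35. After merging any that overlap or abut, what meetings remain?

06:13–07:59, 09:32–12:54, 15:44–16:38

06:59–07:21 overlaps/touches 06:13–07:59 → extend to 06:13–07:59.
09:32–12:54 is disjoint → start new block.
10:16–12:44 overlaps/touches 09:32–12:54 → extend to 09:32–12:54.
15:44–16:38 is disjoint → start new block.
15:59–16:35 overlaps/touches 15:44–16:38 → extend to 15:44–16:38.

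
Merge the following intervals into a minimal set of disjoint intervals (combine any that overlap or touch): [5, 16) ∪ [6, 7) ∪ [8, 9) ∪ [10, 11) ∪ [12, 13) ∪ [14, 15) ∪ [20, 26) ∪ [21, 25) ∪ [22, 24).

[5, 16) ∪ [20, 26)

[6, 7) overlaps/touches [5, 16) → extend to [5, 16).
[8, 9) overlaps/touches [5, 16) → extend to [5, 16).
[10, 11) overlaps/touches [5, 16) → extend to [5, 16).
[12, 13) overlaps/touches [5, 16) → extend to [5, 16).
[14, 15) overlaps/touches [5, 16) → extend to [5, 16).
[20, 26) is disjoint → start new block.
[21, 25) overlaps/touches [20, 26) → extend to [20, 26).
[22, 24) overlaps/touches [20, 26) → extend to [20, 26).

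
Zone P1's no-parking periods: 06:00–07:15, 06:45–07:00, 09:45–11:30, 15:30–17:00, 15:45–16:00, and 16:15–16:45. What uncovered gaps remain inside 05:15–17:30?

Covered (merged): 06:00-07:15, 09:45-11:30, 15:30-17:00.
Gaps within 05:15-17:30: 05:15-06:00, 07:15-09:45, 11:30-15:30, 17:00-17:30.

05:15-06:00, 07:15-09:45, 11:30-15:30, 17:00-17:30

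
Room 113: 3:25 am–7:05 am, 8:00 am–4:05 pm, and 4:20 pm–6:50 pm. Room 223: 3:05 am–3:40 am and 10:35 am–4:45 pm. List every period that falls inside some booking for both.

3:25 am–3:40 am, 10:35 am–4:05 pm, 4:20 pm–4:45 pm

3:25 am–7:05 am ∩ B → 3:25 am–3:40 am.
8:00 am–4:05 pm ∩ B → 10:35 am–4:05 pm.
4:20 pm–6:50 pm ∩ B → 4:20 pm–4:45 pm.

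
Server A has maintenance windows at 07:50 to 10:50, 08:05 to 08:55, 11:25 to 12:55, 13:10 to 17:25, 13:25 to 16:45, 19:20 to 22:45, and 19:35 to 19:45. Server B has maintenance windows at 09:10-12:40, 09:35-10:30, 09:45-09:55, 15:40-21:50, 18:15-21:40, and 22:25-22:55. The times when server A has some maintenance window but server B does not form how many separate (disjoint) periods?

4

Merge the first list: 07:50-10:50, 11:25-12:55, 13:10-17:25, 19:20-22:45.
Merge the second list: 09:10-12:40, 15:40-21:50, 22:25-22:55.
A \ B = 07:50-09:10, 12:40-12:55, 13:10-15:40, 21:50-22:25.
That is 4 disjoint pieces.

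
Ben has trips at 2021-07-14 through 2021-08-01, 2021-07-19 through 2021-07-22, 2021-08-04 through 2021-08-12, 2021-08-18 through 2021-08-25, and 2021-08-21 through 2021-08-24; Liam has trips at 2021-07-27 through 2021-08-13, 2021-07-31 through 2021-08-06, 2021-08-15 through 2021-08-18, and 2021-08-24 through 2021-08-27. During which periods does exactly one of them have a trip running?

2021-07-14 through 2021-07-26, 2021-08-02 through 2021-08-03, 2021-08-13 through 2021-08-13, 2021-08-15 through 2021-08-17, 2021-08-19 through 2021-08-23, 2021-08-26 through 2021-08-27

First set merges to 2021-07-14 through 2021-08-01, 2021-08-04 through 2021-08-12, 2021-08-18 through 2021-08-25.
Second set merges to 2021-07-27 through 2021-08-13, 2021-08-15 through 2021-08-18, 2021-08-24 through 2021-08-27.
A but not B: 2021-07-14 through 2021-07-26, 2021-08-19 through 2021-08-23.
B but not A: 2021-08-02 through 2021-08-03, 2021-08-13 through 2021-08-13, 2021-08-15 through 2021-08-17, 2021-08-26 through 2021-08-27.
Combining gives A △ B.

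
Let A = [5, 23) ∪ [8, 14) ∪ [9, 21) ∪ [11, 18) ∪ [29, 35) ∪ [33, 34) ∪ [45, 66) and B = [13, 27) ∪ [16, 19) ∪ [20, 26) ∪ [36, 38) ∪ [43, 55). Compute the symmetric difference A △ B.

[5, 13) ∪ [23, 27) ∪ [29, 35) ∪ [36, 38) ∪ [43, 45) ∪ [55, 66)

First set merges to [5, 23), [29, 35), [45, 66).
Second set merges to [13, 27), [36, 38), [43, 55).
A \ B = [5, 13), [29, 35), [55, 66).
B \ A = [23, 27), [36, 38), [43, 45).
Union of the two gives the symmetric difference.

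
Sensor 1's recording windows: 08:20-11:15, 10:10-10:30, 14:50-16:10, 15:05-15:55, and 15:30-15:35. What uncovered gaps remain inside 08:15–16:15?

08:15–08:20, 11:15–14:50, 16:10–16:15

Covered (merged): 08:20–11:15, 14:50–16:10.
Uncovered inside 08:15–16:15: 08:15–08:20, 11:15–14:50, 16:10–16:15.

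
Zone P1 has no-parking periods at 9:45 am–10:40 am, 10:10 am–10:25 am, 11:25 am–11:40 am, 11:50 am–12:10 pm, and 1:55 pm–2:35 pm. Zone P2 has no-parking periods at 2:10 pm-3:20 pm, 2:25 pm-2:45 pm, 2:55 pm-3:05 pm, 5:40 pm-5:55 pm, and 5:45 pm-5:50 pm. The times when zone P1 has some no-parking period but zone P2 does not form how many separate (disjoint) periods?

Merge the first list: 9:45 am–10:40 am, 11:25 am–11:40 am, 11:50 am–12:10 pm, 1:55 pm–2:35 pm.
Merge the second list: 2:10 pm–3:20 pm, 5:40 pm–5:55 pm.
A \ B = 9:45 am–10:40 am, 11:25 am–11:40 am, 11:50 am–12:10 pm, 1:55 pm–2:10 pm.
That is 4 disjoint pieces.

4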